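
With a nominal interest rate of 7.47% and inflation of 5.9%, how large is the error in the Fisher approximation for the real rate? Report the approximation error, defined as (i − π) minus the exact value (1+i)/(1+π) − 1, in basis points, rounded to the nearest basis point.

9 basis points

Approximate: r ≈ 7.470% − 5.900% = 1.5700%
Exact: (1 + 0.0747)/(1 + 0.0590) − 1 = 1.4825%
Error = 1.5700% − 1.4825% = 0.0875% → 9 basis points.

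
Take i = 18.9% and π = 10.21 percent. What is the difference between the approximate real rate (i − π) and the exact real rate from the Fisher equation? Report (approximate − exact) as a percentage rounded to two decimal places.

0.81%

Approximate: r ≈ 18.900% − 10.210% = 8.6900%
Exact: (1 + 0.1890)/(1 + 0.1021) − 1 = 7.8849%
Error = 8.6900% − 7.8849% = 0.8051% → 0.81%.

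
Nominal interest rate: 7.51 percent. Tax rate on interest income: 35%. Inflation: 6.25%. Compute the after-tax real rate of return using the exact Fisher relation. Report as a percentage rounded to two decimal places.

-1.29%

After-tax nominal return = 7.51% × (1 − 0.35) = 4.8815%.
1 + r = 1.048815 / 1.06250 = 0.987120
After-tax real rate = 0.987120 − 1 → -1.29%.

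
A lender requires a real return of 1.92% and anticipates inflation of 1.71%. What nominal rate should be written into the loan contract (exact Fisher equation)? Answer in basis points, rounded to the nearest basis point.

(1 + i) = (1 + r)(1 + π) = 1.01920 × 1.01710 = 1.03662832
i = 1.03662832 − 1, so the required nominal rate is 366 basis points.

366 basis points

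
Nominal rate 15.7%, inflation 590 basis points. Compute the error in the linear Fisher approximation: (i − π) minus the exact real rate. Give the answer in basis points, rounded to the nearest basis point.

55 basis points

Approximate: r ≈ 15.700% − 5.900% = 9.8000%
Exact: (1 + 0.1570)/(1 + 0.0590) − 1 = 9.2540%
Error = 9.8000% − 9.2540% = 0.5460% → 55 basis points.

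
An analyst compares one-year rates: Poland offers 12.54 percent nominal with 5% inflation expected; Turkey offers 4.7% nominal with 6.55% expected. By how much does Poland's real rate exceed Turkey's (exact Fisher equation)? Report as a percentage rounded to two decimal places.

8.92%

Poland: (1 + 0.1254)/(1 + 0.0500) − 1 = 7.1810%
Turkey: (1 + 0.0470)/(1 + 0.0655) − 1 = -1.7363%
Differential = 7.1810% − (-1.7363%) = 8.9172% → 8.92%.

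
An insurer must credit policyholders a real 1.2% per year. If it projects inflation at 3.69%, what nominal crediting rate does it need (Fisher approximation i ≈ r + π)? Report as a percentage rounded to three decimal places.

i ≈ r + π = 1.2% + 3.69% = 4.890%.

4.890%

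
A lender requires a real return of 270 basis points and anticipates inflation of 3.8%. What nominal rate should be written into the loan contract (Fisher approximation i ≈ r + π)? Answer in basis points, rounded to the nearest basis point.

i ≈ r + π = 2.7% + 3.8% = 650 basis points.

650 basis points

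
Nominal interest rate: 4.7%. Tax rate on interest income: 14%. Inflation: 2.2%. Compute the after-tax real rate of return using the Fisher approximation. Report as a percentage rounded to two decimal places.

After-tax nominal return = 4.7% × (1 − 0.14) = 4.0420%.
r ≈ 4.0420% − 2.2% → 1.84%.

1.84%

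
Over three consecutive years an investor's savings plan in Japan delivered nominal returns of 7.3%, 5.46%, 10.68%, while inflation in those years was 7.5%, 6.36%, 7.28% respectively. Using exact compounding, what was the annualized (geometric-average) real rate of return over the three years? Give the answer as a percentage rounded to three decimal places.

Nominal growth factor = 1.0730 × 1.0546 × 1.1068 = 1.25243916
Price-level growth factor = 1.0750 × 1.0636 × 1.0728 = 1.22660734
Real growth factor = 1.25243916 / 1.22660734 = 1.02105957
Annualized real rate = 1.02105957^(1/3) − 1 = 0.6971% → 0.697%.

0.697%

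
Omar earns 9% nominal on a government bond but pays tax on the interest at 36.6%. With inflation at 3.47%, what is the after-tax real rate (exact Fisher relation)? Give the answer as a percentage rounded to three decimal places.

2.161%

After-tax nominal return = 9% × (1 − 0.366) = 5.7060%.
1 + r = 1.05706 / 1.03470 = 1.021610
After-tax real rate = 1.021610 − 1 → 2.161%.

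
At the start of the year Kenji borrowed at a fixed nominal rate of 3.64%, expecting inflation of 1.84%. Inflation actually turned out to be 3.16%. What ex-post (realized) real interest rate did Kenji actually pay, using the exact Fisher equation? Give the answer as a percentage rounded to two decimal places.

Ex-post: (1 + 0.0364)/(1 + 0.0316) − 1 = 0.4653%
So the realized real rate is 0.47%.

0.47%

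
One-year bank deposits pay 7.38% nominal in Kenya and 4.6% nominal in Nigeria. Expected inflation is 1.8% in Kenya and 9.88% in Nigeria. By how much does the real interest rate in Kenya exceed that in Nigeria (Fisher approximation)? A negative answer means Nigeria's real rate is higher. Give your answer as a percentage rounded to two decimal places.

Kenya: 7.38% − 1.8% = 5.580%
Nigeria: 4.6% − 9.88% = -5.280%
Differential = 10.860% → 10.86%.

10.86%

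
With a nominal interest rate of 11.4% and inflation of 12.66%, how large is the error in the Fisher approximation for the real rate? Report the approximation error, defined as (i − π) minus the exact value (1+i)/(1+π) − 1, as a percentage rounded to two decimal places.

-0.14%

Approximate: r ≈ 11.400% − 12.660% = -1.2600%
Exact: (1 + 0.1140)/(1 + 0.1266) − 1 = -1.1184%
Error = -1.2600% − (-1.1184%) = -0.1416% → -0.14%.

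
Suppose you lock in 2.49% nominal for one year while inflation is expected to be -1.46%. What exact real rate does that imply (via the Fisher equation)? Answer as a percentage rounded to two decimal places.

1 + r = 1.02490 / 0.98540 = 1.040085
r = 1.040085 − 1 = 4.0085%, i.e. 4.01%.

4.01%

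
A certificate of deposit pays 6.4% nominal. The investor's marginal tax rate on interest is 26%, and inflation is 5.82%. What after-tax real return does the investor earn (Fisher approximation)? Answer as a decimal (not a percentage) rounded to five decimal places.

After-tax nominal return = 6.4% × (1 − 0.26) = 4.7360%.
r ≈ 4.7360% − 5.82% → -0.01084.

-0.01084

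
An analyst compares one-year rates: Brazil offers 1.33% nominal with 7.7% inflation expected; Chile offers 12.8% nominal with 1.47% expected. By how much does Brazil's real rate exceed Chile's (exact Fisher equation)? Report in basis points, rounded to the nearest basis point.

Brazil: (1 + 0.0133)/(1 + 0.0770) − 1 = -5.9146%
Chile: (1 + 0.1280)/(1 + 0.0147) − 1 = 11.1659%
Differential = -5.9146% − 11.1659% = -17.0804% → -1708 basis points.

-1708 basis points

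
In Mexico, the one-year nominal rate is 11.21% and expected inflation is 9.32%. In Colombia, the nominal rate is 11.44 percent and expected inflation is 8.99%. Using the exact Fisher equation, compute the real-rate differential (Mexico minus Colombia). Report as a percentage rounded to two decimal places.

-0.52%

Mexico: (1 + 0.1121)/(1 + 0.0932) − 1 = 1.7289%
Colombia: (1 + 0.1144)/(1 + 0.0899) − 1 = 2.2479%
Differential = 1.7289% − 2.2479% = -0.5190% → -0.52%.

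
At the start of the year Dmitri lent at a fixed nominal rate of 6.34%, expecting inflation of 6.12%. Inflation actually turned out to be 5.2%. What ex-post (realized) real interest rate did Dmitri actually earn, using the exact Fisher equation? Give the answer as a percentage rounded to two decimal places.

1.08%

Ex-post: (1 + 0.0634)/(1 + 0.0520) − 1 = 1.0837%
So the realized real rate is 1.08%.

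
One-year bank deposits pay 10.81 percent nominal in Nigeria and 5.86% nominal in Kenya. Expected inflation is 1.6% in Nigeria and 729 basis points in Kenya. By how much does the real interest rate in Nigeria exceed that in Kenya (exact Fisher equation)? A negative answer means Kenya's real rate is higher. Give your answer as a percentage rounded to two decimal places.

10.40%

Nigeria: (1 + 0.1081)/(1 + 0.0160) − 1 = 9.0650%
Kenya: (1 + 0.0586)/(1 + 0.0729) − 1 = -1.3328%
Differential = 9.0650% − (-1.3328%) = 10.3978% → 10.40%.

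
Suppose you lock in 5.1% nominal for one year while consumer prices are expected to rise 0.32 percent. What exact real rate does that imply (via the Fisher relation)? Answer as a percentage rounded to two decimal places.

By the Fisher relation, 1 + r = (1 + i)/(1 + π).
1 + r = 1.05100 / 1.00320 = 1.047648
r = 1.047648 − 1 = 4.7648%, i.e. 4.76%.

4.76%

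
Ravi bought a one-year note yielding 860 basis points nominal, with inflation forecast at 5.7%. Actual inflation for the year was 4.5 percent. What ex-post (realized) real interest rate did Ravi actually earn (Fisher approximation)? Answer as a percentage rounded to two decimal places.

Ex-post: 8.6% − 4.5% = 4.100%
So the realized real rate is 4.10%.

4.10%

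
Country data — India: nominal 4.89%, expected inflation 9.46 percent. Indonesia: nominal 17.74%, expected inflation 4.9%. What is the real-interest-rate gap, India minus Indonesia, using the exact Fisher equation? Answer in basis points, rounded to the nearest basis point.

-1642 basis points

India: (1 + 0.0489)/(1 + 0.0946) − 1 = -4.1750%
Indonesia: (1 + 0.1774)/(1 + 0.0490) − 1 = 12.2402%
Differential = -4.1750% − 12.2402% = -16.4153% → -1642 basis points.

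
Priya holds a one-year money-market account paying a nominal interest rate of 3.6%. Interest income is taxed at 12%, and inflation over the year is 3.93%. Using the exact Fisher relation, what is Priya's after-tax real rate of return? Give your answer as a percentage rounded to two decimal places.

-0.73%

After-tax nominal return = 3.6% × (1 − 0.12) = 3.1680%.
1 + r = 1.03168 / 1.03930 = 0.992668
After-tax real rate = 0.992668 − 1 → -0.73%.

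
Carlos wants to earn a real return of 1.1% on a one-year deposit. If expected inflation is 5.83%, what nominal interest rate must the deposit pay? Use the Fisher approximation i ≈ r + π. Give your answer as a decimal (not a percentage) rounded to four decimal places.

0.0693

i ≈ r + π = 1.1% + 5.83% = 0.0693.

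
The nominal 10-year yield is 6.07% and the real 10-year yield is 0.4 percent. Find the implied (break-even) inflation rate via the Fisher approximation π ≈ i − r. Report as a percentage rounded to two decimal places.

5.67%

π ≈ i − r = 6.07% − 0.4% → 5.67%.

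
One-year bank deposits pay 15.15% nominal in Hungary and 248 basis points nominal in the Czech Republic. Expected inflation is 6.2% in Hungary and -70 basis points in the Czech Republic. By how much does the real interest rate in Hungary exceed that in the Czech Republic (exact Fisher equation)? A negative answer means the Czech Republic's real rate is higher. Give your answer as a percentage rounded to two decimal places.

5.23%

Hungary: (1 + 0.1515)/(1 + 0.0620) − 1 = 8.4275%
The Czech Republic: (1 + 0.0248)/(1 − 0.0070) − 1 = 3.2024%
Differential = 8.4275% − 3.2024% = 5.2251% → 5.23%.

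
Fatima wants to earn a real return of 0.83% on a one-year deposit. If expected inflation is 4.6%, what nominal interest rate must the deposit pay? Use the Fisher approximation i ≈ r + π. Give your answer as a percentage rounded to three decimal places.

i ≈ r + π = 0.83% + 4.6% = 5.430%.

5.430%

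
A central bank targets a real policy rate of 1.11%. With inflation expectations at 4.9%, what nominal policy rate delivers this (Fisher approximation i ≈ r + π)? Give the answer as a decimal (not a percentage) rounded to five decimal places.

0.06010

i ≈ r + π = 1.11% + 4.9% = 0.06010.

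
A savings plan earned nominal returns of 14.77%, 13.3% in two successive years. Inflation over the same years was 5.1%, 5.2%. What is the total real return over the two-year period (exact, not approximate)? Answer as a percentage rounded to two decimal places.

Nominal growth factor = 1.1477 × 1.1330 = 1.300344
Price-level growth factor = 1.0510 × 1.0520 = 1.105652
Real growth factor = 1.300344 / 1.105652 = 1.176088
Total real return = 1.176088 − 1 → 17.61%.

17.61%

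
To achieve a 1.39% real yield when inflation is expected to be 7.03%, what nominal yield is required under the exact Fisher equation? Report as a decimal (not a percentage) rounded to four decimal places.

0.0852

(1 + i) = (1 + r)(1 + π) = 1.01390 × 1.07030 = 1.08517717
i = 1.08517717 − 1, so the required nominal rate is 0.0852.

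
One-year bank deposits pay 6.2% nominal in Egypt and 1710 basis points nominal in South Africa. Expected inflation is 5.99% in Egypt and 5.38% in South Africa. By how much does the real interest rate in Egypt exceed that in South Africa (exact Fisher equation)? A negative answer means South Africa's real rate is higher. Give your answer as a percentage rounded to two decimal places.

-10.92%

Egypt: (1 + 0.0620)/(1 + 0.0599) − 1 = 0.1981%
South Africa: (1 + 0.1710)/(1 + 0.0538) − 1 = 11.1217%
Differential = 0.1981% − 11.1217% = -10.9235% → -10.92%.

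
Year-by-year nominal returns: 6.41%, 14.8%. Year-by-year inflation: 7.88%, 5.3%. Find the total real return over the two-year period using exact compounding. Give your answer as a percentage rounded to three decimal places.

Nominal growth factor = 1.0641 × 1.1480 = 1.221587
Price-level growth factor = 1.0788 × 1.0530 = 1.135976
Real growth factor = 1.221587 / 1.135976 = 1.075363
Total real return = 1.075363 − 1 → 7.536%.

7.536%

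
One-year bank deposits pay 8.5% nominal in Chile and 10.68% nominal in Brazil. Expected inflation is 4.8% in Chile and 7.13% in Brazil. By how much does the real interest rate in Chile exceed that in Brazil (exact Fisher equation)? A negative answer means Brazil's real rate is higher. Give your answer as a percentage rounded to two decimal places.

Chile: (1 + 0.0850)/(1 + 0.0480) − 1 = 3.5305%
Brazil: (1 + 0.1068)/(1 + 0.0713) − 1 = 3.3137%
Differential = 3.5305% − 3.3137% = 0.2168% → 0.22%.

0.22%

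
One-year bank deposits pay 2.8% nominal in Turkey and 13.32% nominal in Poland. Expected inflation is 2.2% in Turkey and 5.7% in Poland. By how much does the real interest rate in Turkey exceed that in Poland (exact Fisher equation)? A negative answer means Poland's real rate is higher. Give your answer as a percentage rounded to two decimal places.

Turkey: (1 + 0.0280)/(1 + 0.0220) − 1 = 0.5871%
Poland: (1 + 0.1332)/(1 + 0.0570) − 1 = 7.2091%
Differential = 0.5871% − 7.2091% = -6.6220% → -6.62%.

-6.62%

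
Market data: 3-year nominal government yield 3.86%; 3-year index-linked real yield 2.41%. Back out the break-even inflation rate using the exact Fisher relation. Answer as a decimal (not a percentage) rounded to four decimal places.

0.0142

(1 + π) = (1 + i)/(1 + r) = 1.03860 / 1.02410 = 1.014159
Break-even inflation = 1.014159 − 1 → 0.0142.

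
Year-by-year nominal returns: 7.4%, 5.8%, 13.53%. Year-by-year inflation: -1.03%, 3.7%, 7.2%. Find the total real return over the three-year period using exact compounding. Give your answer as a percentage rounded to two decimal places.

17.25%

Compound the nominal returns: 1.0740 × 1.0580 × 1.1353 = 1.290032.
Compound inflation: 0.9897 × 1.0370 × 1.0720 = 1.100214.
Deflate: 1.290032 / 1.100214 = 1.172529.
Total real return = 1.172529 − 1 → 17.25%.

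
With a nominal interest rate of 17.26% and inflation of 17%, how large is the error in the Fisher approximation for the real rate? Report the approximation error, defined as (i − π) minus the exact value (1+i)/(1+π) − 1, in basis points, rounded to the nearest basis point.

Approximate: r ≈ 17.260% − 17.000% = 0.2600%
Exact: (1 + 0.1726)/(1 + 0.1700) − 1 = 0.2222%
Error = 0.2600% − 0.2222% = 0.0378% → 4 basis points.

4 basis points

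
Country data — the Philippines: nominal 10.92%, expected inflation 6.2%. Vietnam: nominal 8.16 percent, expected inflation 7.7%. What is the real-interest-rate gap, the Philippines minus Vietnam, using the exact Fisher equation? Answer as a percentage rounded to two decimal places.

The Philippines: (1 + 0.1092)/(1 + 0.0620) − 1 = 4.4444%
Vietnam: (1 + 0.0816)/(1 + 0.0770) − 1 = 0.4271%
Differential = 4.4444% − 0.4271% = 4.0173% → 4.02%.

4.02%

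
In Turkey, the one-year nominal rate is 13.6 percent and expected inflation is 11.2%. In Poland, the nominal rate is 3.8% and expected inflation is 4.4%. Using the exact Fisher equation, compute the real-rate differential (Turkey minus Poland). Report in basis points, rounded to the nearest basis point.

273 basis points

Turkey: (1 + 0.1360)/(1 + 0.1120) − 1 = 2.1583%
Poland: (1 + 0.0380)/(1 + 0.0440) − 1 = -0.5747%
Differential = 2.1583% − (-0.5747%) = 2.7330% → 273 basis points.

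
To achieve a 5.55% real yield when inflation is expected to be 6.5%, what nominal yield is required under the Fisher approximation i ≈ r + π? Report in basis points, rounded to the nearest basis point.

1205 basis points

i ≈ r + π = 5.55% + 6.5% = 1205 basis points.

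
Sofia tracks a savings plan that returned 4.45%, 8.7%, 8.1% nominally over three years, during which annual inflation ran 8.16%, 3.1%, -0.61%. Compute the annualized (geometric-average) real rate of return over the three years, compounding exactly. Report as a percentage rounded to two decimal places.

Compound the nominal returns: 1.0445 × 1.0870 × 1.0810 = 1.22733659.
Compound inflation: 1.0816 × 1.0310 × 0.9939 = 1.10832731.
Deflate: 1.22733659 / 1.10832731 = 1.10737738.
Annualized real rate = 1.10737738^(1/3) − 1 = 3.4583% → 3.46%.

3.46%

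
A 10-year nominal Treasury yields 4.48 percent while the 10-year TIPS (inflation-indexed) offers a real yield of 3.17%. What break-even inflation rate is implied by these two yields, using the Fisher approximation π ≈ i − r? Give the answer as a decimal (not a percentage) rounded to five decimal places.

0.01310

π ≈ i − r = 4.48% − 3.17% → 0.01310.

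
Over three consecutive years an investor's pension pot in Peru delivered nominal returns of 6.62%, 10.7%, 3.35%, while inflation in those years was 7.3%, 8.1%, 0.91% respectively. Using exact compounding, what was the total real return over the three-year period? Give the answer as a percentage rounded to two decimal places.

4.22%

Compound the nominal returns: 1.0662 × 1.1070 × 1.0335 = 1.219823.
Compound inflation: 1.0730 × 1.0810 × 1.0091 = 1.170468.
Deflate: 1.219823 / 1.170468 = 1.042167.
Total real return = 1.042167 − 1 → 4.22%.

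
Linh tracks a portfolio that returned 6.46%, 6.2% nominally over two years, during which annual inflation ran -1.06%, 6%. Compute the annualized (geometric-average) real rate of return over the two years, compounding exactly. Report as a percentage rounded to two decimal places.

3.83%

Nominal growth factor = 1.0646 × 1.0620 = 1.13060520
Price-level growth factor = 0.9894 × 1.0600 = 1.04876400
Real growth factor = 1.13060520 / 1.04876400 = 1.07803586
Annualized real rate = 1.07803586^(1/2) − 1 = 3.8285% → 3.83%.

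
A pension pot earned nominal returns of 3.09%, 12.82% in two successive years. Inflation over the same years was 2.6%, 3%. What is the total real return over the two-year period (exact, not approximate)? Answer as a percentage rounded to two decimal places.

10.06%

Nominal growth factor = 1.0309 × 1.1282 = 1.163061
Price-level growth factor = 1.0260 × 1.0300 = 1.056780
Real growth factor = 1.163061 / 1.056780 = 1.100571
Total real return = 1.100571 − 1 → 10.06%.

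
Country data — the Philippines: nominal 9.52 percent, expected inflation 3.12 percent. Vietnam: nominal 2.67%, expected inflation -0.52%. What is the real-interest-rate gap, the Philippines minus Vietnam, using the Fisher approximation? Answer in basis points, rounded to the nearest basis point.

321 basis points

The Philippines: 9.52% − 3.12% = 6.400%
Vietnam: 2.67% − (-0.52%) = 3.190%
Differential = 3.210% → 321 basis points.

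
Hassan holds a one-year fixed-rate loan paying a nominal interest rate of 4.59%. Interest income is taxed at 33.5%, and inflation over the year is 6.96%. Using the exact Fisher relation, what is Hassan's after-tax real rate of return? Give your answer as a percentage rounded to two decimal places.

-3.65%

After-tax nominal return = 4.59% × (1 − 0.335) = 3.05235%.
1 + r = 1.0305235 / 1.06960 = 0.963466
After-tax real rate = 0.963466 − 1 → -3.65%.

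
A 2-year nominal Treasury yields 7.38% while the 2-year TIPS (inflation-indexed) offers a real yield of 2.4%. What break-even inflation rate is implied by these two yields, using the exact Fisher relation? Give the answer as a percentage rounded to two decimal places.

4.86%

(1 + π) = (1 + i)/(1 + r) = 1.07380 / 1.02400 = 1.048633
Break-even inflation = 1.048633 − 1 → 4.86%.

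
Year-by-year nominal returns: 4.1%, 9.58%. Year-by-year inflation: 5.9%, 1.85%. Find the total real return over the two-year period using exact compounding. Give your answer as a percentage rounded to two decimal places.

5.76%

Nominal growth factor = 1.0410 × 1.0958 = 1.140728
Price-level growth factor = 1.0590 × 1.0185 = 1.078592
Real growth factor = 1.140728 / 1.078592 = 1.057609
Total real return = 1.057609 − 1 → 5.76%.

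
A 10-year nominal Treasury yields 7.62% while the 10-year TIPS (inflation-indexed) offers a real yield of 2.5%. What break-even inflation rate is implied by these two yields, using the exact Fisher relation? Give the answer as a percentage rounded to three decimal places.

(1 + π) = (1 + i)/(1 + r) = 1.07620 / 1.02500 = 1.049951
Break-even inflation = 1.049951 − 1 → 4.995%.

4.995%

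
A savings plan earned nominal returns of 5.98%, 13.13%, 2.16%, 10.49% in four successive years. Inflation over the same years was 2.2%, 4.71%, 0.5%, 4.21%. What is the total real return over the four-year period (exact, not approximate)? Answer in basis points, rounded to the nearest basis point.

Nominal growth factor = 1.0598 × 1.1313 × 1.0216 × 1.1049 = 1.353336
Price-level growth factor = 1.0220 × 1.0471 × 1.0050 × 1.0421 = 1.120765
Real growth factor = 1.353336 / 1.120765 = 1.207511
Total real return = 1.207511 − 1 → 2075 basis points.

2075 basis points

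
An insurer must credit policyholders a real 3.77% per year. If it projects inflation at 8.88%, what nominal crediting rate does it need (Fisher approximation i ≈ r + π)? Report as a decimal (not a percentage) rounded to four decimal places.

0.1265

i ≈ r + π = 3.77% + 8.88% = 0.1265.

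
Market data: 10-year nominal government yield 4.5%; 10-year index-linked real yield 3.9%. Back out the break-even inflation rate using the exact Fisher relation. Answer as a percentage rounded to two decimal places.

(1 + π) = (1 + i)/(1 + r) = 1.04500 / 1.03900 = 1.005775
Break-even inflation = 1.005775 − 1 → 0.58%.

0.58%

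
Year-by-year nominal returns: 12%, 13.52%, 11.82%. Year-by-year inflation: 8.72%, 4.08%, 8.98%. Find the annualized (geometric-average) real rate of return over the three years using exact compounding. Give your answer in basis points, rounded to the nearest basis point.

Compound the nominal returns: 1.1200 × 1.1352 × 1.1182 = 1.42170632.
Compound inflation: 1.0872 × 1.0408 × 1.0898 = 1.23317165.
Deflate: 1.42170632 / 1.23317165 = 1.15288599.
Annualized real rate = 1.15288599^(1/3) − 1 = 4.8565% → 486 basis points.

486 basis points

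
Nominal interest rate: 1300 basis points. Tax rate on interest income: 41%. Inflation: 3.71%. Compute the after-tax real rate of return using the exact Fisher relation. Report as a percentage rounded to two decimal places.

3.82%

After-tax nominal return = 13% × (1 − 0.41) = 7.6700%.
1 + r = 1.07670 / 1.03710 = 1.038183
After-tax real rate = 1.038183 − 1 → 3.82%.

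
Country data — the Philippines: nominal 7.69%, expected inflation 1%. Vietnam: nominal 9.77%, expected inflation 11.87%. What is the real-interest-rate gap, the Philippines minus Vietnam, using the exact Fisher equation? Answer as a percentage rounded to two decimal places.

The Philippines: (1 + 0.0769)/(1 + 0.0100) − 1 = 6.6238%
Vietnam: (1 + 0.0977)/(1 + 0.1187) − 1 = -1.8772%
Differential = 6.6238% − (-1.8772%) = 8.5009% → 8.50%.

8.50%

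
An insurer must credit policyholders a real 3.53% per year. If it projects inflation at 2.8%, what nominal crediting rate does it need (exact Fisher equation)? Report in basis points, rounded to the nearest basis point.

(1 + i) = (1 + r)(1 + π) = 1.03530 × 1.02800 = 1.0642884
i = 1.0642884 − 1, so the required nominal rate is 643 basis points.

643 basis points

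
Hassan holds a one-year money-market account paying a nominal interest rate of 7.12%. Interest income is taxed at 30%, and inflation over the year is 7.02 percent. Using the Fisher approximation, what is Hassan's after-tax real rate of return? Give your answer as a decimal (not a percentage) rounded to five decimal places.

After-tax nominal return = 7.12% × (1 − 0.3) = 4.9840%.
r ≈ 4.9840% − 7.02% → -0.02036.

-0.02036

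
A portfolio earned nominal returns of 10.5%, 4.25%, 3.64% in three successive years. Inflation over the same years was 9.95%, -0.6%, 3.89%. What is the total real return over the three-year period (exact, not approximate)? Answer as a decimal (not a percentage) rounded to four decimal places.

0.0515

Compound the nominal returns: 1.1050 × 1.0425 × 1.0364 = 1.193894.
Compound inflation: 1.0995 × 0.9940 × 1.0389 = 1.135417.
Deflate: 1.193894 / 1.135417 = 1.051503.
Total real return = 1.051503 − 1 → 0.0515.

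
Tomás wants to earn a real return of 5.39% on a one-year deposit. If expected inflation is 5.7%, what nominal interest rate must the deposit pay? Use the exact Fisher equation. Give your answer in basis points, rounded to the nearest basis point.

(1 + i) = (1 + r)(1 + π) = 1.05390 × 1.05700 = 1.1139723
i = 1.1139723 − 1, so the required nominal rate is 1140 basis points.

1140 basis points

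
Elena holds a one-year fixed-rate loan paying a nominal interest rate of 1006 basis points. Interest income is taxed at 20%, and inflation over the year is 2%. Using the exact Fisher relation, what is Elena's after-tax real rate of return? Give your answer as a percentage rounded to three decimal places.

After-tax nominal return = 10.06% × (1 − 0.2) = 8.0480%.
1 + r = 1.08048 / 1.02000 = 1.059294
After-tax real rate = 1.059294 − 1 → 5.929%.

5.929%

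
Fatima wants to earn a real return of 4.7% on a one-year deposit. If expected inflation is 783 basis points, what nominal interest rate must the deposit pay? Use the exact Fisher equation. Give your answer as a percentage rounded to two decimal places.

12.90%

(1 + i) = (1 + r)(1 + π) = 1.04700 × 1.07830 = 1.1289801
i = 1.1289801 − 1, so the required nominal rate is 12.90%.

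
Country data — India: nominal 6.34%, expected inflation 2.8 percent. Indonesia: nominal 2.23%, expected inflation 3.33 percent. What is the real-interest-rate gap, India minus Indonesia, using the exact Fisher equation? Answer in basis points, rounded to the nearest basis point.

451 basis points

India: (1 + 0.0634)/(1 + 0.0280) − 1 = 3.4436%
Indonesia: (1 + 0.0223)/(1 + 0.0333) − 1 = -1.0646%
Differential = 3.4436% − (-1.0646%) = 4.5081% → 451 basis points.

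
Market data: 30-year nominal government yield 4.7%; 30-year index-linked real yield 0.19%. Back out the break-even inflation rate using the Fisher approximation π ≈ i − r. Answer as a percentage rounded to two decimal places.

π ≈ i − r = 4.7% − 0.19% → 4.51%.

4.51%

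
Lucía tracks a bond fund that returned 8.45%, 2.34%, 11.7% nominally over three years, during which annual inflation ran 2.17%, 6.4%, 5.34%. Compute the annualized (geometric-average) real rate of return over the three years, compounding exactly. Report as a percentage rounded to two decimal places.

Compound the nominal returns: 1.0845 × 1.0234 × 1.1170 = 1.23973294.
Compound inflation: 1.0217 × 1.0640 × 1.0534 = 1.14513934.
Deflate: 1.23973294 / 1.14513934 = 1.08260445.
Annualized real rate = 1.08260445^(1/3) − 1 = 2.6810% → 2.68%.

2.68%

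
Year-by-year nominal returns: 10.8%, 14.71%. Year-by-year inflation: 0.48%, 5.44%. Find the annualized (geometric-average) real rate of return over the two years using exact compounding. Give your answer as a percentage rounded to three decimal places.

9.529%

Nominal growth factor = 1.1080 × 1.1471 = 1.27098680
Price-level growth factor = 1.0048 × 1.0544 = 1.05946112
Real growth factor = 1.27098680 / 1.05946112 = 1.19965403
Annualized real rate = 1.19965403^(1/2) − 1 = 9.5287% → 9.529%.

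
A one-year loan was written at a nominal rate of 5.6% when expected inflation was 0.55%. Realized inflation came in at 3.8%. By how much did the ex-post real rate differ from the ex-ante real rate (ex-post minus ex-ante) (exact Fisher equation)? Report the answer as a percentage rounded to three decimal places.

Ex-ante: (1 + 0.0560)/(1 + 0.0055) − 1 = 5.0224%
Ex-post: (1 + 0.0560)/(1 + 0.0380) − 1 = 1.7341%
Difference (ex-post − ex-ante) = -3.2883% → -3.288%.

-3.288%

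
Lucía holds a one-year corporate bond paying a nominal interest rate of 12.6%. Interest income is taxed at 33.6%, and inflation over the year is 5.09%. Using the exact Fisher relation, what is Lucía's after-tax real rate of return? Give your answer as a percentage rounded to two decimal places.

3.12%

After-tax nominal return = 12.6% × (1 − 0.336) = 8.3664%.
1 + r = 1.083664 / 1.05090 = 1.031177
After-tax real rate = 1.031177 − 1 → 3.12%.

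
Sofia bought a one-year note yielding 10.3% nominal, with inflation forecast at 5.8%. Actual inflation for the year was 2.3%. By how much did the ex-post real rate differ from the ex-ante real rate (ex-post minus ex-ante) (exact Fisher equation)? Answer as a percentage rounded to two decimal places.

3.57%

Ex-ante: (1 + 0.1030)/(1 + 0.0580) − 1 = 4.2533%
Ex-post: (1 + 0.1030)/(1 + 0.0230) − 1 = 7.8201%
Difference (ex-post − ex-ante) = 3.5668% → 3.57%.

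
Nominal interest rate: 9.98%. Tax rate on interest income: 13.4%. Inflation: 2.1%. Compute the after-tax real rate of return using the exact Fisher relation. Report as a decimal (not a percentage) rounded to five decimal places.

After-tax nominal return = 9.98% × (1 − 0.134) = 8.64268%.
1 + r = 1.0864268 / 1.02100 = 1.064081
After-tax real rate = 1.064081 − 1 → 0.06408.

0.06408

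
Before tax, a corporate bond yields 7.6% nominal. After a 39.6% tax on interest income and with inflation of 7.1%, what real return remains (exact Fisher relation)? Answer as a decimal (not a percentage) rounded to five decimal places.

-0.02343

After-tax nominal return = 7.6% × (1 − 0.396) = 4.5904%.
1 + r = 1.045904 / 1.07100 = 0.976568
After-tax real rate = 0.976568 − 1 → -0.02343.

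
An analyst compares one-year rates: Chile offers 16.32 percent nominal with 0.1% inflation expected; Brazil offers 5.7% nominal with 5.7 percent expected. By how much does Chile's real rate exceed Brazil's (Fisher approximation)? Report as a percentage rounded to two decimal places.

16.22%

Chile: 16.32% − 0.1% = 16.220%
Brazil: 5.7% − 5.7% = 0.000%
Differential = 16.220% → 16.22%.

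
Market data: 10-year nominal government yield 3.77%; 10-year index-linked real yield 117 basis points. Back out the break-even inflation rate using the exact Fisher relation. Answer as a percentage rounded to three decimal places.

(1 + π) = (1 + i)/(1 + r) = 1.03770 / 1.01170 = 1.025699
Break-even inflation = 1.025699 − 1 → 2.570%.

2.570%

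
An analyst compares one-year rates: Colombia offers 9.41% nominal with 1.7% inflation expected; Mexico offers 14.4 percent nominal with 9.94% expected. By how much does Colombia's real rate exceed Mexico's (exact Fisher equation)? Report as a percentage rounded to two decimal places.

3.52%

Colombia: (1 + 0.0941)/(1 + 0.0170) − 1 = 7.5811%
Mexico: (1 + 0.1440)/(1 + 0.0994) − 1 = 4.0568%
Differential = 7.5811% − 4.0568% = 3.5244% → 3.52%.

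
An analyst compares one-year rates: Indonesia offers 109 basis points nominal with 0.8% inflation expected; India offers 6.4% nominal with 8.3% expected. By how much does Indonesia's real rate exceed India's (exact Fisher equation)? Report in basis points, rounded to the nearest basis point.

Indonesia: (1 + 0.0109)/(1 + 0.0080) − 1 = 0.2877%
India: (1 + 0.0640)/(1 + 0.0830) − 1 = -1.7544%
Differential = 0.2877% − (-1.7544%) = 2.0421% → 204 basis points.

204 basis points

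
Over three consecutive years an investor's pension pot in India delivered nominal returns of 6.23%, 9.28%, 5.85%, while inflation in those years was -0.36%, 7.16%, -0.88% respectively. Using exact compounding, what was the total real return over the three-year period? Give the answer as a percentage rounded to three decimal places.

16.105%

Nominal growth factor = 1.0623 × 1.0928 × 1.0585 = 1.228793
Price-level growth factor = 0.9964 × 1.0716 × 0.9912 = 1.058346
Real growth factor = 1.228793 / 1.058346 = 1.161050
Total real return = 1.161050 − 1 → 16.105%.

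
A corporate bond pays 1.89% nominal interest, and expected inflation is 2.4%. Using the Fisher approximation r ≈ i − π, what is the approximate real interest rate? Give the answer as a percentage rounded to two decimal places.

-0.51%

r ≈ i − π = 1.89% − 2.4% = -0.51%.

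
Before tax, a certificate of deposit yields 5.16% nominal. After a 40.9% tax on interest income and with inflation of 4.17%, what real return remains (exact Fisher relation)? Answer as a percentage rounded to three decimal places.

-1.076%

After-tax nominal return = 5.16% × (1 − 0.409) = 3.04956%.
1 + r = 1.0304956 / 1.04170 = 0.989244
After-tax real rate = 0.989244 − 1 → -1.076%.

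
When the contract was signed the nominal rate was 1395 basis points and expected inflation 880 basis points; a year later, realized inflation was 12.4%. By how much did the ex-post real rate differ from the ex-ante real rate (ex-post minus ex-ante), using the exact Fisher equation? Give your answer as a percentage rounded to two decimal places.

Ex-ante: (1 + 0.1395)/(1 + 0.0880) − 1 = 4.7335%
Ex-post: (1 + 0.1395)/(1 + 0.1240) − 1 = 1.3790%
Difference (ex-post − ex-ante) = -3.3545% → -3.35%.

-3.35%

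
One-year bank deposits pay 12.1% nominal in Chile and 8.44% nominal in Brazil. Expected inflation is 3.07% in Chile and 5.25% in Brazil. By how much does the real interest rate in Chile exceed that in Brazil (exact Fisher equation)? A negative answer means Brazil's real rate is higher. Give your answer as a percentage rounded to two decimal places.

5.73%

Chile: (1 + 0.1210)/(1 + 0.0307) − 1 = 8.7610%
Brazil: (1 + 0.0844)/(1 + 0.0525) − 1 = 3.0309%
Differential = 8.7610% − 3.0309% = 5.7302% → 5.73%.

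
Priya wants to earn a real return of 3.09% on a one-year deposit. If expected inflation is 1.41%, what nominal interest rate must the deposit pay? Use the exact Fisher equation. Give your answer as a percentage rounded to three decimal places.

(1 + i) = (1 + r)(1 + π) = 1.03090 × 1.01410 = 1.04543569
i = 1.04543569 − 1, so the required nominal rate is 4.544%.

4.544%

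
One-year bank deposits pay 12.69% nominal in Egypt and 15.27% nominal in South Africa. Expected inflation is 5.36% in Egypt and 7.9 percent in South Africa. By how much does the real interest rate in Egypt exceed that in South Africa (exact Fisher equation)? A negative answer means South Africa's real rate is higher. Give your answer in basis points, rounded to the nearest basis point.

13 basis points

Egypt: (1 + 0.1269)/(1 + 0.0536) − 1 = 6.9571%
South Africa: (1 + 0.1527)/(1 + 0.0790) − 1 = 6.8304%
Differential = 6.9571% − 6.8304% = 0.1267% → 13 basis points.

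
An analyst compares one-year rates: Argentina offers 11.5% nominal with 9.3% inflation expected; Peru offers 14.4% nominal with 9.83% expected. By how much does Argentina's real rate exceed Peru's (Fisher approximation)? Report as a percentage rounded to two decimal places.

-2.37%

Argentina: 11.5% − 9.3% = 2.200%
Peru: 14.4% − 9.83% = 4.570%
Differential = -2.370% → -2.37%.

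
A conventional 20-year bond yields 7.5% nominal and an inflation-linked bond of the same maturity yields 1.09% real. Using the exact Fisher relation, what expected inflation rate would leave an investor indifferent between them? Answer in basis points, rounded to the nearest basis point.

(1 + π) = (1 + i)/(1 + r) = 1.07500 / 1.01090 = 1.063409
Break-even inflation = 1.063409 − 1 → 634 basis points.

634 basis points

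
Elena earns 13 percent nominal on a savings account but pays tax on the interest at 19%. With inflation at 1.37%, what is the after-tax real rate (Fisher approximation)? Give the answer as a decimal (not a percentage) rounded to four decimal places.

After-tax nominal return = 13% × (1 − 0.19) = 10.5300%.
r ≈ 10.5300% − 1.37% → 0.0916.

0.0916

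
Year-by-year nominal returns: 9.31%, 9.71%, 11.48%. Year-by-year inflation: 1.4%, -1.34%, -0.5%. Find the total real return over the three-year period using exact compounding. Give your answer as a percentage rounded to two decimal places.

34.31%

Compound the nominal returns: 1.0931 × 1.0971 × 1.1148 = 1.336913.
Compound inflation: 1.0140 × 0.9866 × 0.9950 = 0.995410.
Deflate: 1.336913 / 0.995410 = 1.343077.
Total real return = 1.343077 − 1 → 34.31%.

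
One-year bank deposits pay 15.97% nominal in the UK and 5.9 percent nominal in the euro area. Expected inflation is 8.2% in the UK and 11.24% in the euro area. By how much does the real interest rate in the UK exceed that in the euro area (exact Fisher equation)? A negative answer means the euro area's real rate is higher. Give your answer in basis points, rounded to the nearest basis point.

The UK: (1 + 0.1597)/(1 + 0.0820) − 1 = 7.1811%
The euro area: (1 + 0.0590)/(1 + 0.1124) − 1 = -4.8004%
Differential = 7.1811% − (-4.8004%) = 11.9816% → 1198 basis points.

1198 basis points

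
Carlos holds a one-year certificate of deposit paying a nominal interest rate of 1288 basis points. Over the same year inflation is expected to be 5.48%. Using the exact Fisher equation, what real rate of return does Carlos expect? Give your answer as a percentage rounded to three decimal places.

By the Fisher equation, 1 + r = (1 + i)/(1 + π).
1 + r = 1.12880 / 1.05480 = 1.0701555
r = 1.0701555 − 1 = 7.01555%, i.e. 7.016%.

7.016%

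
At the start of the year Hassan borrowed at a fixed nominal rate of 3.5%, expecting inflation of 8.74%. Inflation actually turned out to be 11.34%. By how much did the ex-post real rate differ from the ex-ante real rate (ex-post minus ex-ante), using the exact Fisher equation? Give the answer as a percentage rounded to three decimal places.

Ex-ante: (1 + 0.0350)/(1 + 0.0874) − 1 = -4.8188%
Ex-post: (1 + 0.0350)/(1 + 0.1134) − 1 = -7.0415%
Difference (ex-post − ex-ante) = -2.2227% → -2.223%.

-2.223%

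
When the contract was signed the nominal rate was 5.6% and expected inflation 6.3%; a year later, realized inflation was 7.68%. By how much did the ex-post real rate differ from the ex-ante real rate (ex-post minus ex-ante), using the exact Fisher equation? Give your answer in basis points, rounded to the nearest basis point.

-127 basis points

Ex-ante: (1 + 0.0560)/(1 + 0.0630) − 1 = -0.6585%
Ex-post: (1 + 0.0560)/(1 + 0.0768) − 1 = -1.9316%
Difference (ex-post − ex-ante) = -1.2731% → -127 basis points.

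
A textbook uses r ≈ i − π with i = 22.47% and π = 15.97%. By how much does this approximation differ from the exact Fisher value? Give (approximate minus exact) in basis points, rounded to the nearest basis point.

Approximate: r ≈ 22.470% − 15.970% = 6.5000%
Exact: (1 + 0.2247)/(1 + 0.1597) − 1 = 5.6049%
Error = 6.5000% − 5.6049% = 0.8951% → 90 basis points.

90 basis points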